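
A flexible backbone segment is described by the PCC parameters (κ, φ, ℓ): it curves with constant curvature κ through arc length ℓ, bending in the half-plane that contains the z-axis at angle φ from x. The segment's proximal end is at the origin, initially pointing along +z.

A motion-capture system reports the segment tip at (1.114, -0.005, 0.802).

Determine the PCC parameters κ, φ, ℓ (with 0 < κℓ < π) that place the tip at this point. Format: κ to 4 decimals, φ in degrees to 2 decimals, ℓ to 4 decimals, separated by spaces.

1.1825 359.74 1.6014

ρ = √(x²+y²) = √(1.114² + -0.005²) = 1.11401
φ = atan2(y, x) mod 360° = atan2(-0.005, 1.114) = 359.7428°
|p|² = ρ² + z² = 1.11401² + 0.802² = 1.88423
κ = 2ρ / |p|² = 2×1.11401 / 1.88423 = 1.18246
θ = 2·atan2(ρ, z) = 2·atan2(1.11401, 0.802) = 1.89365 rad
ℓ = θ/κ = 1.89365/1.18246 = 1.60145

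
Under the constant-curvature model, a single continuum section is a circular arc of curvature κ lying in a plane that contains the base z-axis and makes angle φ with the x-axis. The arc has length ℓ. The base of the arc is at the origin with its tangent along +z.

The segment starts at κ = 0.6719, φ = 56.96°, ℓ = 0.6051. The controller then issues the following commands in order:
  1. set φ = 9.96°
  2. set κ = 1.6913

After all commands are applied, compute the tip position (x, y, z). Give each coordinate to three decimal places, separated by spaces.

initial: κ=0.6719, φ=56.96°, ℓ=0.6051
cmd 1: set φ=9.96° → (κ,φ,ℓ)=(0.6719,9.96°,0.6051) → tip=(0.1195,0.0210,0.5886)
cmd 2: set κ=1.6913 → (κ,φ,ℓ)=(1.6913,9.96°,0.6051) → tip=(0.2793,0.0490,0.5049)

0.279 0.049 0.505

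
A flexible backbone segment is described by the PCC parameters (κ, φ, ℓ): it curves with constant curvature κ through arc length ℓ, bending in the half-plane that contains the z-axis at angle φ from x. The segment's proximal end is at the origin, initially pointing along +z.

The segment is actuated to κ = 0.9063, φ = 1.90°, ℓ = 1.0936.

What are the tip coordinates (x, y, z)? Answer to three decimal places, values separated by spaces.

θ = κ·ℓ = 0.9063 × 1.0936 = 0.99113 rad
ρ = (1 − cos θ)/κ = (1 − 0.54775)/0.9063 = 0.49901
z = sin θ / κ = 0.83665/0.9063 = 0.92314
x = ρ cos φ = 0.49901 × cos(1.90°) = 0.49874
y = ρ sin φ = 0.49901 × sin(1.90°) = 0.01654

0.499 0.017 0.923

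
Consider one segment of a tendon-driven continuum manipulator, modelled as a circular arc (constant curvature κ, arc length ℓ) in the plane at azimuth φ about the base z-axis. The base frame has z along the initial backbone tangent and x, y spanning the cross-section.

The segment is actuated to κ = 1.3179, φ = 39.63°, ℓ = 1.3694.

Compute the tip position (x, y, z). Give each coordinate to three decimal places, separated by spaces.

0.720 0.596 0.738

θ = κ·ℓ = 1.3179 × 1.3694 = 1.80473 rad
ρ = (1 − cos θ)/κ = (1 − -0.23181)/1.3179 = 0.93467
z = sin θ / κ = 0.97276/1.3179 = 0.73811
x = ρ cos φ = 0.93467 × cos(39.63°) = 0.71987
y = ρ sin φ = 0.93467 × sin(39.63°) = 0.59616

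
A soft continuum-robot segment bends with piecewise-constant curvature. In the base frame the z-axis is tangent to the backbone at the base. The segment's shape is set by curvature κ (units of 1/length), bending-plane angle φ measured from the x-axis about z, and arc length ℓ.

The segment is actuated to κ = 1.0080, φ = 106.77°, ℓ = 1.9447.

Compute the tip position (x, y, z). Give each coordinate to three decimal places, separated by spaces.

-0.395 1.311 0.918

θ = κ·ℓ = 1.0080 × 1.9447 = 1.96026 rad
ρ = (1 − cos θ)/κ = (1 − -0.37969)/1.0080 = 1.36874
z = sin θ / κ = 0.92511/1.0080 = 0.91777
x = ρ cos φ = 1.36874 × cos(106.77°) = -0.39492
y = ρ sin φ = 1.36874 × sin(106.77°) = 1.31053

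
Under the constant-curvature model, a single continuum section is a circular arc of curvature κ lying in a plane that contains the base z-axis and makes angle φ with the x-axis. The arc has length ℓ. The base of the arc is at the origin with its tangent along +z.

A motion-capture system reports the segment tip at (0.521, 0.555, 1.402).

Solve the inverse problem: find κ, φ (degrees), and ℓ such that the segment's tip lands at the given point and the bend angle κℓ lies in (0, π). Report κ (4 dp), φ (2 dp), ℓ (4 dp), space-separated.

0.5982 46.81 1.6631

ρ = √(x²+y²) = √(0.521² + 0.555²) = 0.76123
φ = atan2(y, x) mod 360° = atan2(0.555, 0.521) = 46.8099°
|p|² = ρ² + z² = 0.76123² + 1.402² = 2.54507
κ = 2ρ / |p|² = 2×0.76123 / 2.54507 = 0.59820
θ = 2·atan2(ρ, z) = 2·atan2(0.76123, 1.402) = 0.99484 rad
ℓ = θ/κ = 0.99484/0.59820 = 1.66307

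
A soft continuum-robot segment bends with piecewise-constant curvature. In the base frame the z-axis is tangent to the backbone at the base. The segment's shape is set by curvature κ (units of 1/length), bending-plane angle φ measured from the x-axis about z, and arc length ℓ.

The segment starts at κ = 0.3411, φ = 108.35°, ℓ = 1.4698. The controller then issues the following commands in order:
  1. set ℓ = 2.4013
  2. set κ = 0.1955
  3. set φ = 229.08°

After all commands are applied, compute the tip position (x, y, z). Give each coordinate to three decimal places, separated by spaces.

-0.362 -0.418 2.314

initial: κ=0.3411, φ=108.35°, ℓ=1.4698
cmd 1: set ℓ=2.4013 → (κ,φ,ℓ)=(0.3411,108.35°,2.4013) → tip=(-0.2927,0.8824,2.1417)
cmd 2: set κ=0.1955 → (κ,φ,ℓ)=(0.1955,108.35°,2.4013) → tip=(-0.1742,0.5252,2.3141)
cmd 3: set φ=229.08° → (κ,φ,ℓ)=(0.1955,229.08°,2.4013) → tip=(-0.3625,-0.4181,2.3141)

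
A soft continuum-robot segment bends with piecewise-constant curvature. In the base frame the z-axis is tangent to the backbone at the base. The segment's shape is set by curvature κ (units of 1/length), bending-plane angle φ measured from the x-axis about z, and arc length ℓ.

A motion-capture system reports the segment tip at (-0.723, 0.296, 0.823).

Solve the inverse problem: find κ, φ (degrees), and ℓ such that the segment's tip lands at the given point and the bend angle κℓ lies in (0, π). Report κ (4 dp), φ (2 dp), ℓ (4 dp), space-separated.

ρ = √(x²+y²) = √(-0.723² + 0.296²) = 0.78125
φ = atan2(y, x) mod 360° = atan2(0.296, -0.723) = 157.7355°
|p|² = ρ² + z² = 0.78125² + 0.823² = 1.28767
κ = 2ρ / |p|² = 2×0.78125 / 1.28767 = 1.21342
θ = 2·atan2(ρ, z) = 2·atan2(0.78125, 0.823) = 1.51875 rad
ℓ = θ/κ = 1.51875/1.21342 = 1.25163

1.2134 157.74 1.2516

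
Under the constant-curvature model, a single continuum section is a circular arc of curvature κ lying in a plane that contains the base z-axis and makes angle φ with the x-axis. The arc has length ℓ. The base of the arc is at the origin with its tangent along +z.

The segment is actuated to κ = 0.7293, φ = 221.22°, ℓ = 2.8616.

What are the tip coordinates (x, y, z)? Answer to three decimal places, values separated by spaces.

-1.540 -1.349 1.193

θ = κ·ℓ = 0.7293 × 2.8616 = 2.08696 rad
ρ = (1 − cos θ)/κ = (1 − -0.49355)/0.7293 = 2.04792
z = sin θ / κ = 0.86972/0.7293 = 1.19254
x = ρ cos φ = 2.04792 × cos(221.22°) = -1.54042
y = ρ sin φ = 2.04792 × sin(221.22°) = -1.34948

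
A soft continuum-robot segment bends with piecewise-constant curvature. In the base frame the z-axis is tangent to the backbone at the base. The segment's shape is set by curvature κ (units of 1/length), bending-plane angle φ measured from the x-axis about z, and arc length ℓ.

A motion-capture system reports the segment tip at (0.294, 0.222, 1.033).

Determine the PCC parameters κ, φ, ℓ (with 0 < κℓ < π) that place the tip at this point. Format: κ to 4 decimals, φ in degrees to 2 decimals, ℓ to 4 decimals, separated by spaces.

0.6126 37.06 1.1185

ρ = √(x²+y²) = √(0.294² + 0.222²) = 0.36840
φ = atan2(y, x) mod 360° = atan2(0.222, 0.294) = 37.0565°
|p|² = ρ² + z² = 0.36840² + 1.033² = 1.20281
κ = 2ρ / |p|² = 2×0.36840 / 1.20281 = 0.61257
θ = 2·atan2(ρ, z) = 2·atan2(0.36840, 1.033) = 0.68514 rad
ℓ = θ/κ = 0.68514/0.61257 = 1.11847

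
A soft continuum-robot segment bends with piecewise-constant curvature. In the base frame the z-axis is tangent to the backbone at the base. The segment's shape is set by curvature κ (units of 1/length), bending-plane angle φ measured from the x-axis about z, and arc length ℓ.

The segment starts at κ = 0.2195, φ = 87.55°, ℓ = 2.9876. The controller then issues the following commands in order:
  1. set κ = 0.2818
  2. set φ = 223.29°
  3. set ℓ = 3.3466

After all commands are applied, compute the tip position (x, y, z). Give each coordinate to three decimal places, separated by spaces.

-1.066 -1.004 2.872

initial: κ=0.2195, φ=87.55°, ℓ=2.9876
cmd 1: set κ=0.2818 → (κ,φ,ℓ)=(0.2818,87.55°,2.9876) → tip=(0.0507,1.1840,2.6470)
cmd 2: set φ=223.29° → (κ,φ,ℓ)=(0.2818,223.29°,2.9876) → tip=(-0.8626,-0.8126,2.6470)
cmd 3: set ℓ=3.3466 → (κ,φ,ℓ)=(0.2818,223.29°,3.3466) → tip=(-1.0660,-1.0042,2.8721)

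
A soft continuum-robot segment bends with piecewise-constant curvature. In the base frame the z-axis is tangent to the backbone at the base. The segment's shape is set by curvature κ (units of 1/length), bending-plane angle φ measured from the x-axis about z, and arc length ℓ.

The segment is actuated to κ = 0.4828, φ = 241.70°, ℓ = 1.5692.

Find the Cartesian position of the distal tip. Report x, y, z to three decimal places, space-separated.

θ = κ·ℓ = 0.4828 × 1.5692 = 0.75761 rad
ρ = (1 − cos θ)/κ = (1 − 0.72648)/0.4828 = 0.56653
z = sin θ / κ = 0.68719/0.4828 = 1.42334
x = ρ cos φ = 0.56653 × cos(241.70°) = -0.26858
y = ρ sin φ = 0.56653 × sin(241.70°) = -0.49881

-0.269 -0.499 1.423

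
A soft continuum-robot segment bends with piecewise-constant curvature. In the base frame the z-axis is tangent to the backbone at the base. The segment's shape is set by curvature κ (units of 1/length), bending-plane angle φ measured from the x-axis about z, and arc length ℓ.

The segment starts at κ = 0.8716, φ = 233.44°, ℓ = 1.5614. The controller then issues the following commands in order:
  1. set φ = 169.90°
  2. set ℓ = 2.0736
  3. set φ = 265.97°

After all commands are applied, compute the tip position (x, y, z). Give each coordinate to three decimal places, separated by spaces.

initial: κ=0.8716, φ=233.44°, ℓ=1.5614
cmd 1: set φ=169.90° → (κ,φ,ℓ)=(0.8716,169.90°,1.5614) → tip=(-0.8942,0.1593,1.1221)
cmd 2: set ℓ=2.0736 → (κ,φ,ℓ)=(0.8716,169.90°,2.0736) → tip=(-1.3942,0.2484,1.1154)
cmd 3: set φ=265.97° → (κ,φ,ℓ)=(0.8716,265.97°,2.0736) → tip=(-0.0995,-1.4127,1.1154)

-0.100 -1.413 1.115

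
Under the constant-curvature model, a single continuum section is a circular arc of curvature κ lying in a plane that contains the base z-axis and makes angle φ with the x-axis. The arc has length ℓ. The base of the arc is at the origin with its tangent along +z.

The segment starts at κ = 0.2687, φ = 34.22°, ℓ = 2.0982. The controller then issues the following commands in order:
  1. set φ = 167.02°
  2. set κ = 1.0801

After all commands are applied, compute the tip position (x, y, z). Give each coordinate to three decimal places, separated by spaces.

initial: κ=0.2687, φ=34.22°, ℓ=2.0982
cmd 1: set φ=167.02° → (κ,φ,ℓ)=(0.2687,167.02°,2.0982) → tip=(-0.5612,0.1294,1.9888)
cmd 2: set κ=1.0801 → (κ,φ,ℓ)=(1.0801,167.02°,2.0982) → tip=(-1.4803,0.3412,0.7108)

-1.480 0.341 0.711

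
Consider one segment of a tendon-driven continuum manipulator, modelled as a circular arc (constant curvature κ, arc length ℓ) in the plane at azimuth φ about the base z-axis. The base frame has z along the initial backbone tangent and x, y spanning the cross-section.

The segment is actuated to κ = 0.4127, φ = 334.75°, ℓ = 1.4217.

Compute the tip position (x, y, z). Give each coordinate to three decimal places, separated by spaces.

θ = κ·ℓ = 0.4127 × 1.4217 = 0.58674 rad
ρ = (1 − cos θ)/κ = (1 − 0.83275)/0.4127 = 0.40525
z = sin θ / κ = 0.55365/0.4127 = 1.34152
x = ρ cos φ = 0.40525 × cos(334.75°) = 0.36653
y = ρ sin φ = 0.40525 × sin(334.75°) = -0.17287

0.367 -0.173 1.342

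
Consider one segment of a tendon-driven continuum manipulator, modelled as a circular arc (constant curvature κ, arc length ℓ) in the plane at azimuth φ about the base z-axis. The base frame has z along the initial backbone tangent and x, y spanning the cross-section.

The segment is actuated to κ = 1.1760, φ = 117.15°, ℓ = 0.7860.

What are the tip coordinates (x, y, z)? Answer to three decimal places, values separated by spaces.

-0.154 0.301 0.679

θ = κ·ℓ = 1.1760 × 0.7860 = 0.92434 rad
ρ = (1 − cos θ)/κ = (1 − 0.60236)/1.1760 = 0.33813
z = sin θ / κ = 0.79822/1.1760 = 0.67876
x = ρ cos φ = 0.33813 × cos(117.15°) = -0.15429
y = ρ sin φ = 0.33813 × sin(117.15°) = 0.30087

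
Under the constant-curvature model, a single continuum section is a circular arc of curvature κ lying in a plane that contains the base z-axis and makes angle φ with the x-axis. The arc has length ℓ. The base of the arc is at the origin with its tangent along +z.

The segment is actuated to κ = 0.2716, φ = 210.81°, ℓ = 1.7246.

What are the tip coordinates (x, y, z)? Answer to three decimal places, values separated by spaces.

-0.341 -0.203 1.662

θ = κ·ℓ = 0.2716 × 1.7246 = 0.46840 rad
ρ = (1 − cos θ)/κ = (1 − 0.89229)/0.2716 = 0.39657
z = sin θ / κ = 0.45146/0.2716 = 1.66223
x = ρ cos φ = 0.39657 × cos(210.81°) = -0.34060
y = ρ sin φ = 0.39657 × sin(210.81°) = -0.20312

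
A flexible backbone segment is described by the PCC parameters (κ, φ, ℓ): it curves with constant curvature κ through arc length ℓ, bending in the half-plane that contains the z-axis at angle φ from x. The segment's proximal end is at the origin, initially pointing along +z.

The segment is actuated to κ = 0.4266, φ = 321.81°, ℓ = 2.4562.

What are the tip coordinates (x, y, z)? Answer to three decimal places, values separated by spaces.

0.922 -0.725 2.031

θ = κ·ℓ = 0.4266 × 2.4562 = 1.04781 rad
ρ = (1 − cos θ)/κ = (1 − 0.49947)/0.4266 = 1.17331
z = sin θ / κ = 0.86633/0.4266 = 2.03079
x = ρ cos φ = 1.17331 × cos(321.81°) = 0.92218
y = ρ sin φ = 1.17331 × sin(321.81°) = -0.72542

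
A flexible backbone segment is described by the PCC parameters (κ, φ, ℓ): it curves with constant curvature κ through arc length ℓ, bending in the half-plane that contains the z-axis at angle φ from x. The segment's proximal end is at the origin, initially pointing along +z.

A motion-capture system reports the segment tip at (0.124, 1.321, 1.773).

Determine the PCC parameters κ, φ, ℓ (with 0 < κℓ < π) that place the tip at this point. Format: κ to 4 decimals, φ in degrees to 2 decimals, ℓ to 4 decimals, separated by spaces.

ρ = √(x²+y²) = √(0.124² + 1.321²) = 1.32681
φ = atan2(y, x) mod 360° = atan2(1.321, 0.124) = 84.6375°
|p|² = ρ² + z² = 1.32681² + 1.773² = 4.90395
κ = 2ρ / |p|² = 2×1.32681 / 4.90395 = 0.54112
θ = 2·atan2(ρ, z) = 2·atan2(1.32681, 1.773) = 1.28488 rad
ℓ = θ/κ = 1.28488/0.54112 = 2.37448

0.5411 84.64 2.3745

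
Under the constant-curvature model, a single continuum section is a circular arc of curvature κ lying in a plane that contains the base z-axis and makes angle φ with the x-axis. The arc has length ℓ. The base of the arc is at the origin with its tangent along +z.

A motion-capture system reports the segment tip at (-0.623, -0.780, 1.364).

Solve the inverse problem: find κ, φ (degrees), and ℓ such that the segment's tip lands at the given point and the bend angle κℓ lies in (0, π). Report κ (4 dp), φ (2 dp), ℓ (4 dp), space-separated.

0.6988 231.39 1.8082

ρ = √(x²+y²) = √(-0.623² + -0.780²) = 0.99826
φ = atan2(y, x) mod 360° = atan2(-0.780, -0.623) = 231.3850°
|p|² = ρ² + z² = 0.99826² + 1.364² = 2.85703
κ = 2ρ / |p|² = 2×0.99826 / 2.85703 = 0.69881
θ = 2·atan2(ρ, z) = 2·atan2(0.99826, 1.364) = 1.26359 rad
ℓ = θ/κ = 1.26359/0.69881 = 1.80819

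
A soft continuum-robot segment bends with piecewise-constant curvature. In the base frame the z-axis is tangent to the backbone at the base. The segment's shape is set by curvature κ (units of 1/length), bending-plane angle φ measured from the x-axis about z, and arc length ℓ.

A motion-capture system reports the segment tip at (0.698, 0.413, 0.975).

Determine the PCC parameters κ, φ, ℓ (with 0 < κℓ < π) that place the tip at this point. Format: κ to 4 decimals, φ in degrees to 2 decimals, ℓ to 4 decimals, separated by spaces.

ρ = √(x²+y²) = √(0.698² + 0.413²) = 0.81103
φ = atan2(y, x) mod 360° = atan2(0.413, 0.698) = 30.6124°
|p|² = ρ² + z² = 0.81103² + 0.975² = 1.60840
κ = 2ρ / |p|² = 2×0.81103 / 1.60840 = 1.00850
θ = 2·atan2(ρ, z) = 2·atan2(0.81103, 0.975) = 1.38770 rad
ℓ = θ/κ = 1.38770/1.00850 = 1.37601

1.0085 30.61 1.3760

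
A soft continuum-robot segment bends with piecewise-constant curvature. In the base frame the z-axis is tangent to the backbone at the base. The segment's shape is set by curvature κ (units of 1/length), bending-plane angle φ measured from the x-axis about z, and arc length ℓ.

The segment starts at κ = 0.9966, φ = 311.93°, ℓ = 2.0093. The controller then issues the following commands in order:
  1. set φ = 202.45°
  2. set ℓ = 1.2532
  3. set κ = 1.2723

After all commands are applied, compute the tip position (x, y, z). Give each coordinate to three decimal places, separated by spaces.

-0.744 -0.307 0.786

initial: κ=0.9966, φ=311.93°, ℓ=2.0093
cmd 1: set φ=202.45° → (κ,φ,ℓ)=(0.9966,202.45°,2.0093) → tip=(-1.3154,-0.5435,0.9114)
cmd 2: set ℓ=1.2532 → (κ,φ,ℓ)=(0.9966,202.45°,1.2532) → tip=(-0.6340,-0.2620,0.9519)
cmd 3: set κ=1.2723 → (κ,φ,ℓ)=(1.2723,202.45°,1.2532) → tip=(-0.7436,-0.3072,0.7858)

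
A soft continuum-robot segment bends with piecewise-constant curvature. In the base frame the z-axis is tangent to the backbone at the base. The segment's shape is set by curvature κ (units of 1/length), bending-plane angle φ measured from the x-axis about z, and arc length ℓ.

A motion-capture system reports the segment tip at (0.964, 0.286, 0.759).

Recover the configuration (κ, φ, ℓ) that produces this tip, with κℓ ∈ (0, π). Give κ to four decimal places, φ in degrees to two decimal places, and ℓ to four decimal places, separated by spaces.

ρ = √(x²+y²) = √(0.964² + 0.286²) = 1.00553
φ = atan2(y, x) mod 360° = atan2(0.286, 0.964) = 16.5246°
|p|² = ρ² + z² = 1.00553² + 0.759² = 1.58717
κ = 2ρ / |p|² = 2×1.00553 / 1.58717 = 1.26707
θ = 2·atan2(ρ, z) = 2·atan2(1.00553, 0.759) = 1.84843 rad
ℓ = θ/κ = 1.84843/1.26707 = 1.45882

1.2671 16.52 1.4588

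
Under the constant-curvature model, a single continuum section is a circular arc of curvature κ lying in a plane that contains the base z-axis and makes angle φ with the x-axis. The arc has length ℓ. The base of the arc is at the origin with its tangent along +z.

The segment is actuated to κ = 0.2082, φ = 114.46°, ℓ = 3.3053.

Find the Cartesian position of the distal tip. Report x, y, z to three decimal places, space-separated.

-0.453 0.995 3.051

θ = κ·ℓ = 0.2082 × 3.3053 = 0.68816 rad
ρ = (1 − cos θ)/κ = (1 − 0.77241)/0.2082 = 1.09311
z = sin θ / κ = 0.63512/0.2082 = 3.05053
x = ρ cos φ = 1.09311 × cos(114.46°) = -0.45261
y = ρ sin φ = 1.09311 × sin(114.46°) = 0.99501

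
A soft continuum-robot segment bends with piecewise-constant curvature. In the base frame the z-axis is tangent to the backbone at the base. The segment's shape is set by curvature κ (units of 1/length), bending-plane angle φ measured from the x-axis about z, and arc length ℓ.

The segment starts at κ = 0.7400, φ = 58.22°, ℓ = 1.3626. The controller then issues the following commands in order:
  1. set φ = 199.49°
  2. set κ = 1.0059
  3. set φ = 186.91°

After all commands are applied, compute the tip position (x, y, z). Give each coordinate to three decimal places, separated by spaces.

initial: κ=0.7400, φ=58.22°, ℓ=1.3626
cmd 1: set φ=199.49° → (κ,φ,ℓ)=(0.7400,199.49°,1.3626) → tip=(-0.5946,-0.2104,1.1432)
cmd 2: set κ=1.0059 → (κ,φ,ℓ)=(1.0059,199.49°,1.3626) → tip=(-0.7508,-0.2657,0.9743)
cmd 3: set φ=186.91° → (κ,φ,ℓ)=(1.0059,186.91°,1.3626) → tip=(-0.7907,-0.0958,0.9743)

-0.791 -0.096 0.974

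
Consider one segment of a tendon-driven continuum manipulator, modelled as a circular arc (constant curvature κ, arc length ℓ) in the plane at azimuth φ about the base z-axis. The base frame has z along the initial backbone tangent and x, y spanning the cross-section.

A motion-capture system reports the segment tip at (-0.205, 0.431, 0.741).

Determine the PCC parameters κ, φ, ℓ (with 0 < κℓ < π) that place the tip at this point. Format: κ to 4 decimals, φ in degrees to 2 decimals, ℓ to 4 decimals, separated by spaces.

1.2287 115.44 0.9314

ρ = √(x²+y²) = √(-0.205² + 0.431²) = 0.47727
φ = atan2(y, x) mod 360° = atan2(0.431, -0.205) = 115.4375°
|p|² = ρ² + z² = 0.47727² + 0.741² = 0.77687
κ = 2ρ / |p|² = 2×0.47727 / 0.77687 = 1.22870
θ = 2·atan2(ρ, z) = 2·atan2(0.47727, 0.741) = 1.14442 rad
ℓ = θ/κ = 1.14442/1.22870 = 0.93140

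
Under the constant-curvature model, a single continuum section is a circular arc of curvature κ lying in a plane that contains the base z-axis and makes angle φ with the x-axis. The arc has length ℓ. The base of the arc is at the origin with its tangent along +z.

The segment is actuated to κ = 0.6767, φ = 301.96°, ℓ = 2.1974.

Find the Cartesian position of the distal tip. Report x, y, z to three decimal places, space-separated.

0.717 -1.149 1.473

θ = κ·ℓ = 0.6767 × 2.1974 = 1.48698 rad
ρ = (1 − cos θ)/κ = (1 − 0.08372)/0.6767 = 1.35405
z = sin θ / κ = 0.99649/0.6767 = 1.47257
x = ρ cos φ = 1.35405 × cos(301.96°) = 0.71673
y = ρ sin φ = 1.35405 × sin(301.96°) = -1.14880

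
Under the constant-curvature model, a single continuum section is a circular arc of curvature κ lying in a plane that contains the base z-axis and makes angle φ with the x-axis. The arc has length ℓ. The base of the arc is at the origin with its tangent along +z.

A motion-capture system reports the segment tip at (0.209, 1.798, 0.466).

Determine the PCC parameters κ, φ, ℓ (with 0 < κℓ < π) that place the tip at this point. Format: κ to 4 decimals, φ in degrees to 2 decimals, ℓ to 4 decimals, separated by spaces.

ρ = √(x²+y²) = √(0.209² + 1.798²) = 1.81011
φ = atan2(y, x) mod 360° = atan2(1.798, 0.209) = 83.3697°
|p|² = ρ² + z² = 1.81011² + 0.466² = 3.49364
κ = 2ρ / |p|² = 2×1.81011 / 3.49364 = 1.03623
θ = 2·atan2(ρ, z) = 2·atan2(1.81011, 0.466) = 2.63765 rad
ℓ = θ/κ = 2.63765/1.03623 = 2.54543

1.0362 83.37 2.5454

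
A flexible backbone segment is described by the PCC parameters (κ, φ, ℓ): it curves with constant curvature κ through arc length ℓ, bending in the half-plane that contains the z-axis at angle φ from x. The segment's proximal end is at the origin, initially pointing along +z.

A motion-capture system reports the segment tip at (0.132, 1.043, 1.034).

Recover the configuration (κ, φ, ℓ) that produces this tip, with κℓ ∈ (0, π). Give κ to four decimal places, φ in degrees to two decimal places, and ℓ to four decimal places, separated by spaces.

ρ = √(x²+y²) = √(0.132² + 1.043²) = 1.05132
φ = atan2(y, x) mod 360° = atan2(1.043, 0.132) = 82.7871°
|p|² = ρ² + z² = 1.05132² + 1.034² = 2.17443
κ = 2ρ / |p|² = 2×1.05132 / 2.17443 = 0.96698
θ = 2·atan2(ρ, z) = 2·atan2(1.05132, 1.034) = 1.58741 rad
ℓ = θ/κ = 1.58741/0.96698 = 1.64161

0.9670 82.79 1.6416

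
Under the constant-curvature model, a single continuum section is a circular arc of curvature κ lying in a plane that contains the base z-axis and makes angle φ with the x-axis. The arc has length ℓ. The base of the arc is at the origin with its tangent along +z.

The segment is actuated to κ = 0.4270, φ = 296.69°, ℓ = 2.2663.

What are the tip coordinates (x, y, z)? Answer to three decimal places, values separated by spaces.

θ = κ·ℓ = 0.4270 × 2.2663 = 0.96771 rad
ρ = (1 − cos θ)/κ = (1 − 0.56719)/0.4270 = 1.01361
z = sin θ / κ = 0.82359/0.4270 = 1.92878
x = ρ cos φ = 1.01361 × cos(296.69°) = 0.45528
y = ρ sin φ = 1.01361 × sin(296.69°) = -0.90561

0.455 -0.906 1.929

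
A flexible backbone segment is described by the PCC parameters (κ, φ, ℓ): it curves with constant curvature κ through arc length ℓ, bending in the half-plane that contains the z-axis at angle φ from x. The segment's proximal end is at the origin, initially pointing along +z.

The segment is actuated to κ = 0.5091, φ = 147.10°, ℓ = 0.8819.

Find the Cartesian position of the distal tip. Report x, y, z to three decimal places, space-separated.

θ = κ·ℓ = 0.5091 × 0.8819 = 0.44898 rad
ρ = (1 − cos θ)/κ = (1 − 0.90089)/0.5091 = 0.19467
z = sin θ / κ = 0.43404/0.5091 = 0.85257
x = ρ cos φ = 0.19467 × cos(147.10°) = -0.16345
y = ρ sin φ = 0.19467 × sin(147.10°) = 0.10574

-0.163 0.106 0.853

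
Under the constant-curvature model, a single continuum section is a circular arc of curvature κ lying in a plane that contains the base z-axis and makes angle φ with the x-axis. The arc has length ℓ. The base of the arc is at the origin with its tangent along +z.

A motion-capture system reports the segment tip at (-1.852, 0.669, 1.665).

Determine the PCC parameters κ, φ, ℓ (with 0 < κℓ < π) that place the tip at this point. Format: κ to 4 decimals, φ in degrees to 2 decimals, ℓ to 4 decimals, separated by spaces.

ρ = √(x²+y²) = √(-1.852² + 0.669²) = 1.96913
φ = atan2(y, x) mod 360° = atan2(0.669, -1.852) = 160.1387°
|p|² = ρ² + z² = 1.96913² + 1.665² = 6.64969
κ = 2ρ / |p|² = 2×1.96913 / 6.64969 = 0.59225
θ = 2·atan2(ρ, z) = 2·atan2(1.96913, 1.665) = 1.73778 rad
ℓ = θ/κ = 1.73778/0.59225 = 2.93422

0.5922 160.14 2.9342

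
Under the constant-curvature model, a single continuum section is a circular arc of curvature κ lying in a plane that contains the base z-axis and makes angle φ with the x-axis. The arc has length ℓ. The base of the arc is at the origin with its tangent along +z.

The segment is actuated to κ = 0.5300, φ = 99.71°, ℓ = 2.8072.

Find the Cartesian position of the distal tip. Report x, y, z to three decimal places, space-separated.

θ = κ·ℓ = 0.5300 × 2.8072 = 1.48782 rad
ρ = (1 − cos θ)/κ = (1 − 0.08289)/0.5300 = 1.73041
z = sin θ / κ = 0.99656/0.5300 = 1.88030
x = ρ cos φ = 1.73041 × cos(99.71°) = -0.29185
y = ρ sin φ = 1.73041 × sin(99.71°) = 1.70562

-0.292 1.706 1.880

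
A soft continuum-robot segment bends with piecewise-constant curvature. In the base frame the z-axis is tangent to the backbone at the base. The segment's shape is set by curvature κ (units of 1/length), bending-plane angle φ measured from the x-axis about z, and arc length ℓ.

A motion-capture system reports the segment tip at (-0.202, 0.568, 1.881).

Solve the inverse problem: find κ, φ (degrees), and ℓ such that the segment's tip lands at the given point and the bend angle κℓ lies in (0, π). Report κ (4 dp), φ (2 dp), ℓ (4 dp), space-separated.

0.3090 109.58 2.0073

ρ = √(x²+y²) = √(-0.202² + 0.568²) = 0.60285
φ = atan2(y, x) mod 360° = atan2(0.568, -0.202) = 109.5771°
|p|² = ρ² + z² = 0.60285² + 1.881² = 3.90159
κ = 2ρ / |p|² = 2×0.60285 / 3.90159 = 0.30903
θ = 2·atan2(ρ, z) = 2·atan2(0.60285, 1.881) = 0.62030 rad
ℓ = θ/κ = 0.62030/0.30903 = 2.00727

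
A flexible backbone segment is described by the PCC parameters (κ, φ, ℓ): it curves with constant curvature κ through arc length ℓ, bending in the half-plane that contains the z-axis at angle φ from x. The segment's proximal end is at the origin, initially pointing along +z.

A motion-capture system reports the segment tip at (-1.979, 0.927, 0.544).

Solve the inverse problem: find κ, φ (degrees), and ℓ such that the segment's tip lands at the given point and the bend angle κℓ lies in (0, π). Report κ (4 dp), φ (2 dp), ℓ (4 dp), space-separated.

0.8618 154.90 3.0793

ρ = √(x²+y²) = √(-1.979² + 0.927²) = 2.18535
φ = atan2(y, x) mod 360° = atan2(0.927, -1.979) = 154.9007°
|p|² = ρ² + z² = 2.18535² + 0.544² = 5.07171
κ = 2ρ / |p|² = 2×2.18535 / 5.07171 = 0.86178
θ = 2·atan2(ρ, z) = 2·atan2(2.18535, 0.544) = 2.65365 rad
ℓ = θ/κ = 2.65365/0.86178 = 3.07926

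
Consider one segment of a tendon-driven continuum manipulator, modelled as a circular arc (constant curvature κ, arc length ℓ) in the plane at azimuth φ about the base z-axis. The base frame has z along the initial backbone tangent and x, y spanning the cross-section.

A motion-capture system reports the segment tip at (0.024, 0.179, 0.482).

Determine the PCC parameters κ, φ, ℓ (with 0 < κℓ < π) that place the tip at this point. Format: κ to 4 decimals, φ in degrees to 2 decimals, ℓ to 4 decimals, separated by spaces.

ρ = √(x²+y²) = √(0.024² + 0.179²) = 0.18060
φ = atan2(y, x) mod 360° = atan2(0.179, 0.024) = 82.3634°
|p|² = ρ² + z² = 0.18060² + 0.482² = 0.26494
κ = 2ρ / |p|² = 2×0.18060 / 0.26494 = 1.36334
θ = 2·atan2(ρ, z) = 2·atan2(0.18060, 0.482) = 0.71700 rad
ℓ = θ/κ = 0.71700/1.36334 = 0.52592

1.3633 82.36 0.5259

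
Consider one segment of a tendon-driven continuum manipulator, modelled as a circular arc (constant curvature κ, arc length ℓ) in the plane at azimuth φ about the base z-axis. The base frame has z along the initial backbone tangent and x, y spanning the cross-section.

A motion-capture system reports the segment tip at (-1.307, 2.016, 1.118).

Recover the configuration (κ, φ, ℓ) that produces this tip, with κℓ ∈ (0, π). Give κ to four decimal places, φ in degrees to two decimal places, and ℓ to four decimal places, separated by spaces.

0.6843 122.96 3.3182

ρ = √(x²+y²) = √(-1.307² + 2.016²) = 2.40260
φ = atan2(y, x) mod 360° = atan2(2.016, -1.307) = 122.9559°
|p|² = ρ² + z² = 2.40260² + 1.118² = 7.02243
κ = 2ρ / |p|² = 2×2.40260 / 7.02243 = 0.68427
θ = 2·atan2(ρ, z) = 2·atan2(2.40260, 1.118) = 2.27054 rad
ℓ = θ/κ = 2.27054/0.68427 = 3.31821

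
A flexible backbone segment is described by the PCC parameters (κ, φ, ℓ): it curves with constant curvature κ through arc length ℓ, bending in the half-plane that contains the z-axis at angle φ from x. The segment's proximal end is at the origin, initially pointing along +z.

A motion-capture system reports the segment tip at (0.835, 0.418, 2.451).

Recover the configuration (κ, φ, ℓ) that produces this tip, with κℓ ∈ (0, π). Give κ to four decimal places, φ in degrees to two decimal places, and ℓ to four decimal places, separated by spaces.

ρ = √(x²+y²) = √(0.835² + 0.418²) = 0.93378
φ = atan2(y, x) mod 360° = atan2(0.418, 0.835) = 26.5925°
|p|² = ρ² + z² = 0.93378² + 2.451² = 6.87935
κ = 2ρ / |p|² = 2×0.93378 / 6.87935 = 0.27147
θ = 2·atan2(ρ, z) = 2·atan2(0.93378, 2.451) = 0.72801 rad
ℓ = θ/κ = 0.72801/0.27147 = 2.68168

0.2715 26.59 2.6817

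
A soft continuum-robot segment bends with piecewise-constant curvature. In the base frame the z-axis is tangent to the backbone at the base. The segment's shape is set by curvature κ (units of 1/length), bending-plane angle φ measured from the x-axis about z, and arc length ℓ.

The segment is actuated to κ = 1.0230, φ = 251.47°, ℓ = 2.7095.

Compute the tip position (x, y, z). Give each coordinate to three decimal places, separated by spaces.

-0.600 -1.791 0.353

θ = κ·ℓ = 1.0230 × 2.7095 = 2.77182 rad
ρ = (1 − cos θ)/κ = (1 − -0.93241)/1.0230 = 1.88896
z = sin θ / κ = 0.36140/1.0230 = 0.35328
x = ρ cos φ = 1.88896 × cos(251.47°) = -0.60031
y = ρ sin φ = 1.88896 × sin(251.47°) = -1.79103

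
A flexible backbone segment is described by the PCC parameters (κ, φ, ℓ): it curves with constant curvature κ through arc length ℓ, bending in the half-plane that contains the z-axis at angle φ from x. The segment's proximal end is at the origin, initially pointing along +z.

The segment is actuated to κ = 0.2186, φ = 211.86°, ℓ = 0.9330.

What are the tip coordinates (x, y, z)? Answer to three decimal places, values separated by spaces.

θ = κ·ℓ = 0.2186 × 0.9330 = 0.20395 rad
ρ = (1 − cos θ)/κ = (1 − 0.97927)/0.2186 = 0.09482
z = sin θ / κ = 0.20254/0.2186 = 0.92655
x = ρ cos φ = 0.09482 × cos(211.86°) = -0.08053
y = ρ sin φ = 0.09482 × sin(211.86°) = -0.05005

-0.081 -0.050 0.927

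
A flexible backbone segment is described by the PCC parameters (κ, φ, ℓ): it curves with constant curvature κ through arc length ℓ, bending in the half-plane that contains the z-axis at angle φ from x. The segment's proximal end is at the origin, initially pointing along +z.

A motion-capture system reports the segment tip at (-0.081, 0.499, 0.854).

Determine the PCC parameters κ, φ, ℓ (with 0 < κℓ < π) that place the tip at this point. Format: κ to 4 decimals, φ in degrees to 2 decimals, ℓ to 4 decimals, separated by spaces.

ρ = √(x²+y²) = √(-0.081² + 0.499²) = 0.50553
φ = atan2(y, x) mod 360° = atan2(0.499, -0.081) = 99.2201°
|p|² = ρ² + z² = 0.50553² + 0.854² = 0.98488
κ = 2ρ / |p|² = 2×0.50553 / 0.98488 = 1.02659
θ = 2·atan2(ρ, z) = 2·atan2(0.50553, 0.854) = 1.06897 rad
ℓ = θ/κ = 1.06897/1.02659 = 1.04128

1.0266 99.22 1.0413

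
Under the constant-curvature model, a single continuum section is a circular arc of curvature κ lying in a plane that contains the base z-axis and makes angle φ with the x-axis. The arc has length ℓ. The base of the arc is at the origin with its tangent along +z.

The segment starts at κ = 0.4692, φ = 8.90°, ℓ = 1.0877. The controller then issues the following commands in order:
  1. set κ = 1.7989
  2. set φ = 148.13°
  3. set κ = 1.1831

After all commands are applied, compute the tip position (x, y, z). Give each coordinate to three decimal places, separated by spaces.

initial: κ=0.4692, φ=8.90°, ℓ=1.0877
cmd 1: set κ=1.7989 → (κ,φ,ℓ)=(1.7989,8.90°,1.0877) → tip=(0.7559,0.1184,0.5150)
cmd 2: set φ=148.13° → (κ,φ,ℓ)=(1.7989,148.13°,1.0877) → tip=(-0.6498,0.4040,0.5150)
cmd 3: set κ=1.1831 → (κ,φ,ℓ)=(1.1831,148.13°,1.0877) → tip=(-0.5167,0.3213,0.8114)

-0.517 0.321 0.811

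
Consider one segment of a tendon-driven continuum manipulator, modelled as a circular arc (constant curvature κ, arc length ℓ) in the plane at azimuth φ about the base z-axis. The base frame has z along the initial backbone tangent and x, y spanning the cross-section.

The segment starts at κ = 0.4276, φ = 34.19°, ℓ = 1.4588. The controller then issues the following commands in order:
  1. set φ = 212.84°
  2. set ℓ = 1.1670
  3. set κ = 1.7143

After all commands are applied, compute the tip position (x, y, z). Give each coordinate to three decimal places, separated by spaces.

-0.694 -0.448 0.530

initial: κ=0.4276, φ=34.19°, ℓ=1.4588
cmd 1: set φ=212.84° → (κ,φ,ℓ)=(0.4276,212.84°,1.4588) → tip=(-0.3700,-0.2388,1.3660)
cmd 2: set ℓ=1.1670 → (κ,φ,ℓ)=(0.4276,212.84°,1.1670) → tip=(-0.2396,-0.1547,1.1192)
cmd 3: set κ=1.7143 → (κ,φ,ℓ)=(1.7143,212.84°,1.1670) → tip=(-0.6943,-0.4481,0.5303)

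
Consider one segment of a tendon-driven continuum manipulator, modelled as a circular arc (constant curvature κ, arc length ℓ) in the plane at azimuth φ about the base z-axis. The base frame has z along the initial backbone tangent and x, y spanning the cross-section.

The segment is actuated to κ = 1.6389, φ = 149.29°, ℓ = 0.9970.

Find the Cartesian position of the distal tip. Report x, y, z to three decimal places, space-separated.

θ = κ·ℓ = 1.6389 × 0.9970 = 1.63398 rad
ρ = (1 − cos θ)/κ = (1 − -0.06314)/1.6389 = 0.64869
z = sin θ / κ = 0.99800/1.6389 = 0.60895
x = ρ cos φ = 0.64869 × cos(149.29°) = -0.55772
y = ρ sin φ = 0.64869 × sin(149.29°) = 0.33128

-0.558 0.331 0.609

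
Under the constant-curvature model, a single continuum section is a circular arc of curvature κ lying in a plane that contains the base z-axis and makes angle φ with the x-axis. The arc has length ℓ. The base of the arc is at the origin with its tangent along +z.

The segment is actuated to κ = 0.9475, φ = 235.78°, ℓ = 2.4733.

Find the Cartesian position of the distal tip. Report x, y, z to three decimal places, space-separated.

θ = κ·ℓ = 0.9475 × 2.4733 = 2.34345 rad
ρ = (1 − cos θ)/κ = (1 − -0.69804)/0.9475 = 1.79213
z = sin θ / κ = 0.71606/0.9475 = 0.75574
x = ρ cos φ = 1.79213 × cos(235.78°) = -1.00784
y = ρ sin φ = 1.79213 × sin(235.78°) = -1.48188

-1.008 -1.482 0.756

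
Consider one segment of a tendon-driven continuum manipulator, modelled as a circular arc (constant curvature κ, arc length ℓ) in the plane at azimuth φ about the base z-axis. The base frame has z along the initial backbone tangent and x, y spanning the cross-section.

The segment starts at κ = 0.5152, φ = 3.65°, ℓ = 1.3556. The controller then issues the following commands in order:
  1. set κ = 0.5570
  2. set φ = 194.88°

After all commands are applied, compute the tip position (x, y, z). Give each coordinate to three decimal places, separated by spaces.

initial: κ=0.5152, φ=3.65°, ℓ=1.3556
cmd 1: set κ=0.5570 → (κ,φ,ℓ)=(0.5570,3.65°,1.3556) → tip=(0.4869,0.0311,1.2304)
cmd 2: set φ=194.88° → (κ,φ,ℓ)=(0.5570,194.88°,1.3556) → tip=(-0.4716,-0.1253,1.2304)

-0.472 -0.125 1.230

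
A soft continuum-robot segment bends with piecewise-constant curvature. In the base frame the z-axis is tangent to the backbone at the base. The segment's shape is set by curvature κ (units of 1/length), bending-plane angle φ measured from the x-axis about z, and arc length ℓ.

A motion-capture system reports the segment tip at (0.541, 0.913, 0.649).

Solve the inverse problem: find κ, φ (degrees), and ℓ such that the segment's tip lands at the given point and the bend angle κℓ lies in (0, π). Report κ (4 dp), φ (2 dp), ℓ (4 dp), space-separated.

ρ = √(x²+y²) = √(0.541² + 0.913²) = 1.06125
φ = atan2(y, x) mod 360° = atan2(0.913, 0.541) = 59.3511°
|p|² = ρ² + z² = 1.06125² + 0.649² = 1.54745
κ = 2ρ / |p|² = 2×1.06125 / 1.54745 = 1.37161
θ = 2·atan2(ρ, z) = 2·atan2(1.06125, 0.649) = 2.04386 rad
ℓ = θ/κ = 2.04386/1.37161 = 1.49012

1.3716 59.35 1.4901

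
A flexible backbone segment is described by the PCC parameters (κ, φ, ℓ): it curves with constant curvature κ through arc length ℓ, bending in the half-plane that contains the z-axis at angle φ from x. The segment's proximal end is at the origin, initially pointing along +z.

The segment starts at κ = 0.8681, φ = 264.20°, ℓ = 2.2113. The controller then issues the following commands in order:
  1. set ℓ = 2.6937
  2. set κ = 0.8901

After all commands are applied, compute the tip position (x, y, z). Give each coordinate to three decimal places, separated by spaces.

initial: κ=0.8681, φ=264.20°, ℓ=2.2113
cmd 1: set ℓ=2.6937 → (κ,φ,ℓ)=(0.8681,264.20°,2.6937) → tip=(-0.1972,-1.9419,0.8289)
cmd 2: set κ=0.8901 → (κ,φ,ℓ)=(0.8901,264.20°,2.6937) → tip=(-0.1971,-1.9401,0.7608)

-0.197 -1.940 0.761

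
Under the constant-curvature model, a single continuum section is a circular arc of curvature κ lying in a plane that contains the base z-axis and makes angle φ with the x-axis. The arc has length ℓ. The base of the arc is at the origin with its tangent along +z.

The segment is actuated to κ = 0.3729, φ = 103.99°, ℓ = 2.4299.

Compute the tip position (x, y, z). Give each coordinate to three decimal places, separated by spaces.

-0.248 0.997 2.111

θ = κ·ℓ = 0.3729 × 2.4299 = 0.90611 rad
ρ = (1 − cos θ)/κ = (1 − 0.61681)/0.3729 = 1.02759
z = sin θ / κ = 0.78711/0.3729 = 2.11078
x = ρ cos φ = 1.02759 × cos(103.99°) = -0.24842
y = ρ sin φ = 1.02759 × sin(103.99°) = 0.99711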